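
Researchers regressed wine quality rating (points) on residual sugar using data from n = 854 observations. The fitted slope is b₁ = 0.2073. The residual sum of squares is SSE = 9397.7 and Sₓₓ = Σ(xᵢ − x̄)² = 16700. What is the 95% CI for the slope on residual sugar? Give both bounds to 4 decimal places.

MSE = SSE/(n − 2) = 9397.7/852 = 11.0302.
SE(b₁) = √(MSE/Sₓₓ) = √(11.0302/16700) = 0.0257.
df = n − 2 = 852.
t* = t_{0.025, 852} = 1.962752.
Margin = t* × SE = 1.962752 × 0.0257 = 0.050443.
CI: 0.2073 ± 0.050443 → (0.1569, 0.2577).
With 95% confidence, each one-unit increase in residual sugar is associated with a change of between 0.1569 and 0.2577 points in wine quality rating.

(0.1569, 0.2577)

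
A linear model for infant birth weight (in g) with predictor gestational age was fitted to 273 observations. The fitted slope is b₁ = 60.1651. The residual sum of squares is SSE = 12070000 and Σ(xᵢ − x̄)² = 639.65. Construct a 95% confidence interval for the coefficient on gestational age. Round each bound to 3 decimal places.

(43.737, 76.593)

MSE = SSE/(n − 2) = 12070000/271 = 44538.7.
SE(b₁) = √(MSE/Sₓₓ) = √(44538.7/639.65) = 8.34445.
df = n − 2 = 271.
t* = t_{0.025, 271} = 1.968756.
Margin = t* × SE = 1.968756 × 8.34445 = 16.42819.
CI: 60.1651 ± 16.42819 → (43.737, 76.593).
With 95% confidence, each one-unit increase in gestational age is associated with a change of between 43.737 and 76.593 g in infant birth weight.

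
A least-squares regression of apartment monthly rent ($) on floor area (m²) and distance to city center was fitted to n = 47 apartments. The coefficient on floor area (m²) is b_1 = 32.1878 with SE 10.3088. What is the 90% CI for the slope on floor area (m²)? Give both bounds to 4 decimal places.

(14.8666, 49.5090)

df = n − k − 1 = 47 − 2 − 1 = 44.
t* = t_{0.05, 44} = 1.68023.
Margin = t* × SE = 1.68023 × 10.3088 = 17.321155.
CI: 32.1878 ± 17.321155 → (14.8666, 49.5090).
With 90% confidence, each one-unit increase in floor area (m²) is associated with a change of between 14.8666 and 49.5090 $ in apartment monthly rent, holding the other predictors fixed.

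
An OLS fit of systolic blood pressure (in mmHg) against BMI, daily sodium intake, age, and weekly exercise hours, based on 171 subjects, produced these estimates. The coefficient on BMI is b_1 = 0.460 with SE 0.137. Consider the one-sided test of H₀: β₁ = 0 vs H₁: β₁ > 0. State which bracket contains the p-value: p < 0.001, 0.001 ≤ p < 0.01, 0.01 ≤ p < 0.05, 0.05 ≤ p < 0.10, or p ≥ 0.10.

p < 0.001

t = 0.460 / 0.137 = 3.358.
df = n − k − 1 = 171 − 4 − 1 = 166.
One-sided p = P(T_{166} > t) ≈ 0.0005.
So p < 0.001.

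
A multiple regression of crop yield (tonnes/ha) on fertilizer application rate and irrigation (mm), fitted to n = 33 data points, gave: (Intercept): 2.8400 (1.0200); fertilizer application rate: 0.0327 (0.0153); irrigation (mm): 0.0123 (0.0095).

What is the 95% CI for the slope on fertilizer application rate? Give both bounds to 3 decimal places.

Read off: b = 0.0327, SE = 0.0153 for fertilizer application rate.
df = n − k − 1 = 33 − 2 − 1 = 30.
t* = t_{0.025, 30} = 2.042272.
Margin = t* × SE = 2.042272 × 0.0153 = 0.03125.
CI: 0.0327 ± 0.03125 → (0.001, 0.064).

(0.001, 0.064)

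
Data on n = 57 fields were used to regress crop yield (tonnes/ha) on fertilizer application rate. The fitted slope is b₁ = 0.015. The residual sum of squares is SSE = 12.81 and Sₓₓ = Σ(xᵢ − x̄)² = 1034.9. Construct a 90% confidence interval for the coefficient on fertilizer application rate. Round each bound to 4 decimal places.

(-0.0101, 0.0401)

MSE = SSE/(n − 2) = 12.81/55 = 0.232909.
SE(b₁) = √(MSE/Sₓₓ) = √(0.232909/1034.9) = 0.0150018.
df = n − 2 = 55.
t* = t_{0.05, 55} = 1.673034.
Margin = t* × SE = 1.673034 × 0.0150018 = 0.025099.
CI: 0.015 ± 0.025099 → (-0.0101, 0.0401).
With 90% confidence, each one-unit increase in fertilizer application rate is associated with a change of between -0.0101 and 0.0401 tonnes/ha in crop yield.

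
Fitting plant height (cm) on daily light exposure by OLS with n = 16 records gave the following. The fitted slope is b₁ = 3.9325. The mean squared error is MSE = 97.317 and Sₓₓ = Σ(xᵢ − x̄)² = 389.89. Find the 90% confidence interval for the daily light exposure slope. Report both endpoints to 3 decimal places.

(3.053, 4.812)

SE(b₁) = √(MSE/Sₓₓ) = √(97.317/389.89) = 0.499601.
df = n − 2 = 14.
t* = t_{0.05, 14} = 1.76131.
Margin = t* × SE = 1.76131 × 0.499601 = 0.87995.
CI: 3.9325 ± 0.87995 → (3.053, 4.812).
With 90% confidence, each one-unit increase in daily light exposure is associated with a change of between 3.053 and 4.812 cm in plant height.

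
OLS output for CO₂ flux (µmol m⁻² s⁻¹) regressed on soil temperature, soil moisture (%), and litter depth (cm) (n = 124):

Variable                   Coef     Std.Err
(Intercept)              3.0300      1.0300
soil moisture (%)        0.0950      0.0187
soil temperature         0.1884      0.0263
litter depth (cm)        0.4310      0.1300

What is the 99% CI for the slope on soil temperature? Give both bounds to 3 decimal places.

Read off: b = 0.1884, SE = 0.0263 for soil temperature.
df = n − k − 1 = 124 − 3 − 1 = 120.
t* = t_{0.005, 120} = 2.617421.
Margin = t* × SE = 2.617421 × 0.0263 = 0.06884.
CI: 0.1884 ± 0.06884 → (0.120, 0.257).

(0.120, 0.257)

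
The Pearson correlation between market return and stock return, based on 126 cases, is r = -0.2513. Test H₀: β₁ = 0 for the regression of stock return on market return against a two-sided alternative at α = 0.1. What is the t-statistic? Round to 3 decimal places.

t = -2.891

t = r·√(n − 2)/√(1 − r²) = -0.2513·√124/√0.936848 = -2.891.
df = n − 2 = 124.
Two-sided p ≈ 0.0045, which is < 0.1, so reject H₀.
There is evidence of a linear association between market return and stock return.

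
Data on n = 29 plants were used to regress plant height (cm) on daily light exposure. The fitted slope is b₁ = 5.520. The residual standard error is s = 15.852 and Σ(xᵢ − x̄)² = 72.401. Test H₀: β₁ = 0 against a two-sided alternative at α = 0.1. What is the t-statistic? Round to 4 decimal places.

SE(b₁) = s/√Sₓₓ = 15.852/√72.401 = 1.863.
t = 5.520 / 1.863 = 2.9630.
df = n − 2 = 27.
Two-sided p ≈ 0.0063, which is < 0.1, so reject H₀.
There is evidence that daily light exposure is associated with plant height.

t = 2.9630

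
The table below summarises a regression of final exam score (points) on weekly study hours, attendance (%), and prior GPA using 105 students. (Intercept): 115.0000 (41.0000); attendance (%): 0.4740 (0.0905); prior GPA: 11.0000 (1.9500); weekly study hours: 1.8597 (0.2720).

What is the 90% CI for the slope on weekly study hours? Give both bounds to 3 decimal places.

(1.408, 2.311)

Read off: b = 1.8597, SE = 0.2720 for weekly study hours.
df = n − k − 1 = 105 − 3 − 1 = 101.
t* = t_{0.05, 101} = 1.660081.
Margin = t* × SE = 1.660081 × 0.2720 = 0.45154.
CI: 1.8597 ± 0.45154 → (1.408, 2.311).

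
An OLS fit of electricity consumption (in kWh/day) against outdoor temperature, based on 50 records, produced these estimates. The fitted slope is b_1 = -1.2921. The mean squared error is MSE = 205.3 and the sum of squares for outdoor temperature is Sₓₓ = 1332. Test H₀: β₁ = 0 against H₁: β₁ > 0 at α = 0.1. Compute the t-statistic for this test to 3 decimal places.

t = -3.291

SE(b_1) = √(MSE/Sₓₓ) = √(205.3/1332) = 0.392593.
t = -1.2921 / 0.392593 = -3.291.
df = n − 2 = 48.
One-sided p ≈ 0.9991, which is ≥ 0.1, so fail to reject H₀.
The data do not give significant evidence that the true slope on outdoor temperature is positive.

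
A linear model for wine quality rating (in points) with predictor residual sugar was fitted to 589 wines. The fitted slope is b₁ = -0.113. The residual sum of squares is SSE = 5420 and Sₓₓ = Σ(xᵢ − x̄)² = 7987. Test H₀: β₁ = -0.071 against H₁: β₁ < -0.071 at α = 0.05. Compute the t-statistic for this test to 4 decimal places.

t = -1.2353

MSE = SSE/(n − 2) = 5420/587 = 9.23339.
SE(b₁) = √(MSE/Sₓₓ) = √(9.23339/7987) = 0.0340008.
t = (-0.113 − (-0.071)) / 0.0340008 = -1.2353.
df = n − 2 = 587.
One-sided p ≈ 0.1086, which is ≥ 0.05, so fail to reject H₀.
The data do not give significant evidence that the true slope on residual sugar is below -0.071 points per unit.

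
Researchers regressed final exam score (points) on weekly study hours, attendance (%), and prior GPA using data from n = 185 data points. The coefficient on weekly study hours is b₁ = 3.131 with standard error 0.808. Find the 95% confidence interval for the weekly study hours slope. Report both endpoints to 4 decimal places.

(1.5367, 4.7253)

df = n − k − 1 = 185 − 3 − 1 = 181.
t* = t_{0.025, 181} = 1.973157.
Margin = t* × SE = 1.973157 × 0.808 = 1.594311.
CI: 3.131 ± 1.594311 → (1.5367, 4.7253).
With 95% confidence, each one-unit increase in weekly study hours is associated with a change of between 1.5367 and 4.7253 points in final exam score, holding the other predictors fixed.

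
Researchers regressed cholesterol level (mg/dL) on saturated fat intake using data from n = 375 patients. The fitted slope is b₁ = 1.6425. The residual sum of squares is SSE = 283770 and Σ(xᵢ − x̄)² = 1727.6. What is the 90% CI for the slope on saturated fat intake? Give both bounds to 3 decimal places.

MSE = SSE/(n − 2) = 283770/373 = 760.777.
SE(b₁) = √(MSE/Sₓₓ) = √(760.777/1727.6) = 0.663601.
df = n − 2 = 373.
t* = t_{0.05, 373} = 1.648949.
Margin = t* × SE = 1.648949 × 0.663601 = 1.09424.
CI: 1.6425 ± 1.09424 → (0.548, 2.737).
With 90% confidence, each one-unit increase in saturated fat intake is associated with a change of between 0.548 and 2.737 mg/dL in cholesterol level.

(0.548, 2.737)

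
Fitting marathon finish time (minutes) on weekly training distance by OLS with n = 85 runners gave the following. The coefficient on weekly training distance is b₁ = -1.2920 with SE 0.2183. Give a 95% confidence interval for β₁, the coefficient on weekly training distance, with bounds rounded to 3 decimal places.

df = n − 2 = 85 − 2 = 83.
t* = t_{0.025, 83} = 1.98896.
Margin = t* × SE = 1.98896 × 0.2183 = 0.43419.
CI: -1.2920 ± 0.43419 → (-1.726, -0.858).
With 95% confidence, each one-unit increase in weekly training distance is associated with a change of between -1.726 and -0.858 minutes in marathon finish time.

(-1.726, -0.858)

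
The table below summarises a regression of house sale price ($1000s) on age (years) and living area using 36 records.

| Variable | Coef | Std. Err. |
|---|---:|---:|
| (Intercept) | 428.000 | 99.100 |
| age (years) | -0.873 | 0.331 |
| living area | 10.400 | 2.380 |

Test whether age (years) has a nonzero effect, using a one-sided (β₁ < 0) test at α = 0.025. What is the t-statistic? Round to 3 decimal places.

Read off: b = -0.873, SE = 0.331 for age (years).
H₀: β₁ = 0 vs H₁: β₁ < 0.
t = -0.873 / 0.331 = -2.637.
df = n − k − 1 = 36 − 2 − 1 = 33.
One-sided p ≈ 0.0063, which is < 0.025, so reject H₀.
There is evidence that the true slope on age (years) is negative, holding the other predictors fixed.

t = -2.637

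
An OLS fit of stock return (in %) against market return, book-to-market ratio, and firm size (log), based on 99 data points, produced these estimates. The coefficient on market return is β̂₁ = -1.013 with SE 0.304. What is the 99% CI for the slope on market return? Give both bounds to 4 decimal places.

(-1.8121, -0.2139)

df = n − k − 1 = 99 − 3 − 1 = 95.
t* = t_{0.005, 95} = 2.628576.
Margin = t* × SE = 2.628576 × 0.304 = 0.799087.
CI: -1.013 ± 0.799087 → (-1.8121, -0.2139).
With 99% confidence, each one-unit increase in market return is associated with a change of between -1.8121 and -0.2139 % in stock return, holding the other predictors fixed.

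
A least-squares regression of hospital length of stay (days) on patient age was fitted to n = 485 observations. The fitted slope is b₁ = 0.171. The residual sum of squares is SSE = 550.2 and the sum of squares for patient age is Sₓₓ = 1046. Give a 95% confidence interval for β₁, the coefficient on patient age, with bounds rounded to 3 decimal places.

(0.106, 0.236)

MSE = SSE/(n − 2) = 550.2/483 = 1.13913.
SE(b₁) = √(MSE/Sₓₓ) = √(1.13913/1046) = 0.0330005.
df = n − 2 = 483.
t* = t_{0.025, 483} = 1.964888.
Margin = t* × SE = 1.964888 × 0.0330005 = 0.06484.
CI: 0.171 ± 0.06484 → (0.106, 0.236).
With 95% confidence, each one-unit increase in patient age is associated with a change of between 0.106 and 0.236 days in hospital length of stay.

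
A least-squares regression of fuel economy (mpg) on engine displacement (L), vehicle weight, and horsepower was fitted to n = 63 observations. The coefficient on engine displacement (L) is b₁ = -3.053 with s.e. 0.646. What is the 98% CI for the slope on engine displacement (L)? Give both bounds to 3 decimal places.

df = n − k − 1 = 63 − 3 − 1 = 59.
t* = t_{0.01, 59} = 2.391229.
Margin = t* × SE = 2.391229 × 0.646 = 1.54473.
CI: -3.053 ± 1.54473 → (-4.598, -1.508).
With 98% confidence, each one-unit increase in engine displacement (L) is associated with a change of between -4.598 and -1.508 mpg in fuel economy, holding the other predictors fixed.

(-4.598, -1.508)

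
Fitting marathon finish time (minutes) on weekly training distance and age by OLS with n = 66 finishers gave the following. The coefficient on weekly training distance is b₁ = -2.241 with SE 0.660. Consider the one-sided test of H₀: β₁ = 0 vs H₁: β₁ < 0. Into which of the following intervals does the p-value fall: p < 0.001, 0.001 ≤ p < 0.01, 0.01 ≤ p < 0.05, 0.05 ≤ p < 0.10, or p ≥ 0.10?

t = -2.241 / 0.660 = -3.395.
df = n − k − 1 = 66 − 2 − 1 = 63.
One-sided p = P(T_{63} < t) ≈ 0.0006.
So p < 0.001.

p < 0.001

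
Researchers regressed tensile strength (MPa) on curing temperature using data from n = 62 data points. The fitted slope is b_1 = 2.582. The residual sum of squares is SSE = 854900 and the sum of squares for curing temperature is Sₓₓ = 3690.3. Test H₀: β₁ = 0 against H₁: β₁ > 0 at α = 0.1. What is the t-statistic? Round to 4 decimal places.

MSE = SSE/(n − 2) = 854900/60 = 14248.3.
SE(b_1) = √(MSE/Sₓₓ) = √(14248.3/3690.3) = 1.96495.
t = 2.582 / 1.96495 = 1.3140.
df = n − 2 = 60.
One-sided p ≈ 0.0969, which is < 0.1, so reject H₀.
There is evidence that the true slope on curing temperature is positive.

t = 1.3140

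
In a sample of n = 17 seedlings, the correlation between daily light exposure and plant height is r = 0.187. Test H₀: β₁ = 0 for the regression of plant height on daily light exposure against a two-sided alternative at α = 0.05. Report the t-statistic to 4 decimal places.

t = r·√(n − 2)/√(1 − r²) = 0.187·√15/√0.965031 = 0.7373.
df = n − 2 = 15.
Two-sided p ≈ 0.4723, which is ≥ 0.05, so fail to reject H₀.
The data do not give significant evidence of a linear association between daily light exposure and plant height.

t = 0.7373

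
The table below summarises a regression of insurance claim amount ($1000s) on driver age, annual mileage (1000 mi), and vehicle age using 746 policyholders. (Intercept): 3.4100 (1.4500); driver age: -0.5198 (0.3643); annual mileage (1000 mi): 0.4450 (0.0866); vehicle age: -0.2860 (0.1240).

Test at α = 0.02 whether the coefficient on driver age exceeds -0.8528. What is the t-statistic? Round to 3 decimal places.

t = 0.914

Read off: b = -0.5198, SE = 0.3643 for driver age.
H₀: β₁ = -0.8528 vs H₁: β₁ > -0.8528.
t = (-0.5198 − (-0.8528)) / 0.3643 = 0.914.
df = n − k − 1 = 746 − 3 − 1 = 742.
One-sided p ≈ 0.1805, which is ≥ 0.02, so fail to reject H₀.
The data do not give significant evidence that the true slope on driver age exceeds -0.8528 $1000s per unit, holding the other predictors fixed.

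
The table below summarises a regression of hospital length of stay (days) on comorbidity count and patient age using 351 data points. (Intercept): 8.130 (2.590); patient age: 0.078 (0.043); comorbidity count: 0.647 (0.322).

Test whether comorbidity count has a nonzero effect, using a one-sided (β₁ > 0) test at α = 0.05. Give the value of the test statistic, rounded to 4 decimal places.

Read off: b = 0.647, SE = 0.322 for comorbidity count.
H₀: β₁ = 0 vs H₁: β₁ > 0.
t = 0.647 / 0.322 = 2.0093.
df = n − k − 1 = 351 − 2 − 1 = 348.
One-sided p ≈ 0.0226, which is < 0.05, so reject H₀.
There is evidence that the true slope on comorbidity count is positive, holding the other predictors fixed.

t = 2.0093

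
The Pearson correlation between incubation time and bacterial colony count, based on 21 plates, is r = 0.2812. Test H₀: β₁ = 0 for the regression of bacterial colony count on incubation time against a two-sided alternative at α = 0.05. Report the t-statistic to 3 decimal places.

t = 1.277

t = r·√(n − 2)/√(1 − r²) = 0.2812·√19/√0.920927 = 1.277.
df = n − 2 = 19.
Two-sided p ≈ 0.2169, which is ≥ 0.05, so fail to reject H₀.
The data do not give significant evidence of a linear association between incubation time and bacterial colony count.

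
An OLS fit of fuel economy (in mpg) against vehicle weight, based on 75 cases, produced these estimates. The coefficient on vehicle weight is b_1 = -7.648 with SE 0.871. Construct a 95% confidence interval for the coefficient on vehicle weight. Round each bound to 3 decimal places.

(-9.384, -5.912)

df = n − 2 = 75 − 2 = 73.
t* = t_{0.025, 73} = 1.992997.
Margin = t* × SE = 1.992997 × 0.871 = 1.73590.
CI: -7.648 ± 1.73590 → (-9.384, -5.912).
With 95% confidence, each one-unit increase in vehicle weight is associated with a change of between -9.384 and -5.912 mpg in fuel economy.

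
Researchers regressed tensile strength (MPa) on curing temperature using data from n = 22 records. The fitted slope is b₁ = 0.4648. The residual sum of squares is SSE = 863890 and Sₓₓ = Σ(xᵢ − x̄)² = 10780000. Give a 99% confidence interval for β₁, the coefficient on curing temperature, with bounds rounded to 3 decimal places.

MSE = SSE/(n − 2) = 863890/20 = 43194.5.
SE(b₁) = √(MSE/Sₓₓ) = √(43194.5/10780000) = 0.0633002.
df = n − 2 = 20.
t* = t_{0.005, 20} = 2.84534.
Margin = t* × SE = 2.84534 × 0.0633002 = 0.18011.
CI: 0.4648 ± 0.18011 → (0.285, 0.645).
With 99% confidence, each one-unit increase in curing temperature is associated with a change of between 0.285 and 0.645 MPa in tensile strength.

(0.285, 0.645)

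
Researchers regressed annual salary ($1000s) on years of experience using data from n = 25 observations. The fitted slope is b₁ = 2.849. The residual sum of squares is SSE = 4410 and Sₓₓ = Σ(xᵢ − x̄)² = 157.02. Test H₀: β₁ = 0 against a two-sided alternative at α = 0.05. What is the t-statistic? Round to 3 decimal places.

t = 2.578

MSE = SSE/(n − 2) = 4410/23 = 191.739.
SE(b₁) = √(MSE/Sₓₓ) = √(191.739/157.02) = 1.10504.
t = 2.849 / 1.10504 = 2.578.
df = n − 2 = 23.
Two-sided p ≈ 0.0168, which is < 0.05, so reject H₀.
There is evidence that years of experience is associated with annual salary.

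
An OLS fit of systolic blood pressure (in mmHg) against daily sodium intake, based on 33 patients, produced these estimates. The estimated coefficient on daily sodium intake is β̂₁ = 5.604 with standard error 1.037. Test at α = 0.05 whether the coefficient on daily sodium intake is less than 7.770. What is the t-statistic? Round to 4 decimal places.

t = -2.0887

H₀: β₁ = 7.770 vs H₁: β₁ < 7.770.
t = (β̂₁ − β₁⁰)/SE = (5.604 − 7.770) / 1.037 = -2.0887.
df = n − 2 = 33 − 2 = 31.
One-sided p ≈ 0.0225, which is < 0.05, so reject H₀.
There is evidence that the true slope on daily sodium intake is below 7.770 mmHg per unit.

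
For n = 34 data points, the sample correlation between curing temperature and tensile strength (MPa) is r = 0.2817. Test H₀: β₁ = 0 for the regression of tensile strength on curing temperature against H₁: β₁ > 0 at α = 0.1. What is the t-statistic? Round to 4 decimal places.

t = 1.6608

t = r·√(n − 2)/√(1 − r²) = 0.2817·√32/√0.920645 = 1.6608.
df = n − 2 = 32.
One-sided p ≈ 0.0533, which is < 0.1, so reject H₀.
There is evidence of a linear association between curing temperature and tensile strength.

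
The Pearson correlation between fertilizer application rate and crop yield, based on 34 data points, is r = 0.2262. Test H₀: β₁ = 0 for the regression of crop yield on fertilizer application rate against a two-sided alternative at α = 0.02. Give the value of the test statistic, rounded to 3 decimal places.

t = 1.314

t = r·√(n − 2)/√(1 − r²) = 0.2262·√32/√0.948834 = 1.314.
df = n − 2 = 32.
Two-sided p ≈ 0.1983, which is ≥ 0.02, so fail to reject H₀.
The data do not give significant evidence of a linear association between fertilizer application rate and crop yield.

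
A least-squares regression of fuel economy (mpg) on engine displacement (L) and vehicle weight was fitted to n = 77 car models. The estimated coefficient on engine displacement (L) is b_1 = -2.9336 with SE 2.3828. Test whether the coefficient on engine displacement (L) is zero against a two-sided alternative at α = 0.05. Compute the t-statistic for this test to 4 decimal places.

t = -1.2312

H₀: β₁ = 0 vs H₁: β₁ ≠ 0.
t = (b_1 − β₁⁰)/SE = -2.9336 / 2.3828 = -1.2312.
df = n − k − 1 = 77 − 2 − 1 = 74.
Two-sided p ≈ 0.2222, which is ≥ 0.05, so fail to reject H₀.
The data do not give significant evidence of an association between engine displacement (L) and fuel economy, after adjusting for the other predictors.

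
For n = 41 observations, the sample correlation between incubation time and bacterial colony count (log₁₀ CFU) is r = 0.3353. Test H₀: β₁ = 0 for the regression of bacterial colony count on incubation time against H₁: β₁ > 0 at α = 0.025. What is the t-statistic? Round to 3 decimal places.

t = r·√(n − 2)/√(1 − r²) = 0.3353·√39/√0.887574 = 2.223.
df = n − 2 = 39.
One-sided p ≈ 0.0161, which is < 0.025, so reject H₀.
There is evidence of a linear association between incubation time and bacterial colony count.

t = 2.223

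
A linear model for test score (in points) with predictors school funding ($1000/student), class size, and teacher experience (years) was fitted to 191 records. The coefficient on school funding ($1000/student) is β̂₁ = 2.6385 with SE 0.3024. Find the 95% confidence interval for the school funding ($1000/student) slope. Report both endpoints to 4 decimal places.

(2.0419, 3.2351)

df = n − k − 1 = 191 − 3 − 1 = 187.
t* = t_{0.025, 187} = 1.972731.
Margin = t* × SE = 1.972731 × 0.3024 = 0.596554.
CI: 2.6385 ± 0.596554 → (2.0419, 3.2351).
With 95% confidence, each one-unit increase in school funding ($1000/student) is associated with a change of between 2.0419 and 3.2351 points in test score, holding the other predictors fixed.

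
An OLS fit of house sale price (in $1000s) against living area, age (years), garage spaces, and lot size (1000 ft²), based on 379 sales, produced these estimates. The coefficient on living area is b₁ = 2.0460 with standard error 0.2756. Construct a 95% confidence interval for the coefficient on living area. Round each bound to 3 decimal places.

df = n − k − 1 = 379 − 4 − 1 = 374.
t* = t_{0.025, 374} = 1.966327.
Margin = t* × SE = 1.966327 × 0.2756 = 0.54192.
CI: 2.0460 ± 0.54192 → (1.504, 2.588).
With 95% confidence, each one-unit increase in living area is associated with a change of between 1.504 and 2.588 $1000s in house sale price, holding the other predictors fixed.

(1.504, 2.588)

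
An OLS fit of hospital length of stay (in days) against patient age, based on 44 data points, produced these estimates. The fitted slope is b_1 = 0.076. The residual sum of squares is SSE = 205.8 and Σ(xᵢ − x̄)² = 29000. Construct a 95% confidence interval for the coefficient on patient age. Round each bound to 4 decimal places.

MSE = SSE/(n − 2) = 205.8/42 = 4.9.
SE(b_1) = √(MSE/Sₓₓ) = √(4.9/29000) = 0.0129987.
df = n − 2 = 42.
t* = t_{0.025, 42} = 2.018082.
Margin = t* × SE = 2.018082 × 0.0129987 = 0.026232.
CI: 0.076 ± 0.026232 → (0.0498, 0.1022).
With 95% confidence, each one-unit increase in patient age is associated with a change of between 0.0498 and 0.1022 days in hospital length of stay.

(0.0498, 0.1022)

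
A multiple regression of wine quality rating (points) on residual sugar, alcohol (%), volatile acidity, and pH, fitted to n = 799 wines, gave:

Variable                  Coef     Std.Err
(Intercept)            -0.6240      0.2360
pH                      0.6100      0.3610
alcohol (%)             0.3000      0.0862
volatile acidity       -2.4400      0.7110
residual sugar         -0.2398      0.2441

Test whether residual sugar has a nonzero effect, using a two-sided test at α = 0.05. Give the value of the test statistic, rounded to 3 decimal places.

Read off: b = -0.2398, SE = 0.2441 for residual sugar.
H₀: β₁ = 0 vs H₁: β₁ ≠ 0.
t = -0.2398 / 0.2441 = -0.982.
df = n − k − 1 = 799 − 4 − 1 = 794.
Two-sided p ≈ 0.3262, which is ≥ 0.05, so fail to reject H₀.
The data do not give significant evidence of an association between residual sugar and wine quality rating, after adjusting for the other predictors.

t = -0.982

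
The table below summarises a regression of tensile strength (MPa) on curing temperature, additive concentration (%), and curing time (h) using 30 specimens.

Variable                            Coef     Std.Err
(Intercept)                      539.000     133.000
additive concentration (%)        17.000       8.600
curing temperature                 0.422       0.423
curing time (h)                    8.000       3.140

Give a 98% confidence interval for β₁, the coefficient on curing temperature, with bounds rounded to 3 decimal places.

(-0.626, 1.470)

Read off: b = 0.422, SE = 0.423 for curing temperature.
df = n − k − 1 = 30 − 3 − 1 = 26.
t* = t_{0.01, 26} = 2.47863.
Margin = t* × SE = 2.47863 × 0.423 = 1.04846.
CI: 0.422 ± 1.04846 → (-0.626, 1.470).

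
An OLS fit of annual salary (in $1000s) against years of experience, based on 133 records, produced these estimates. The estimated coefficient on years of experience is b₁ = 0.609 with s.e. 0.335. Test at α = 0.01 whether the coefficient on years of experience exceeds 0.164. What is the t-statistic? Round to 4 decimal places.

t = 1.3284

H₀: β₁ = 0.164 vs H₁: β₁ > 0.164.
t = (b₁ − β₁⁰)/SE = (0.609 − 0.164) / 0.335 = 1.3284.
df = n − 2 = 133 − 2 = 131.
One-sided p ≈ 0.0932, which is ≥ 0.01, so fail to reject H₀.
The data do not give significant evidence that the true slope on years of experience exceeds 0.164 $1000s per unit.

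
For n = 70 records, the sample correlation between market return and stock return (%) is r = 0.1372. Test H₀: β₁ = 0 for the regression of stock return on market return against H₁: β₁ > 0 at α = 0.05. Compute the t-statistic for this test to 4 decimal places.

t = 1.1422

t = r·√(n − 2)/√(1 − r²) = 0.1372·√68/√0.981176 = 1.1422.
df = n − 2 = 68.
One-sided p ≈ 0.1287, which is ≥ 0.05, so fail to reject H₀.
The data do not give significant evidence of a linear association between market return and stock return.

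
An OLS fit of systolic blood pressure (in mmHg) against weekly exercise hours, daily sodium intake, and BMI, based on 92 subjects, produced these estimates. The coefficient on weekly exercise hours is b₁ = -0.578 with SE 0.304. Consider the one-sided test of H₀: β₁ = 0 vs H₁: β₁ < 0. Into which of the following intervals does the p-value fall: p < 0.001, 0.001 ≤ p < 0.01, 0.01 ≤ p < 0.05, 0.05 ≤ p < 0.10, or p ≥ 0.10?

0.01 ≤ p < 0.05

t = -0.578 / 0.304 = -1.901.
df = n − k − 1 = 92 − 3 − 1 = 88.
One-sided p = P(T_{88} < t) ≈ 0.0303.
So 0.01 ≤ p < 0.05.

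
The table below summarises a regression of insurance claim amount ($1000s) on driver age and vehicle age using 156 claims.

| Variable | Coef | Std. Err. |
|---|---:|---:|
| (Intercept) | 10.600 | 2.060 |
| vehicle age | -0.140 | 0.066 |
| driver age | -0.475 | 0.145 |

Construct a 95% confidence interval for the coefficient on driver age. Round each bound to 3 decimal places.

Read off: b = -0.475, SE = 0.145 for driver age.
df = n − k − 1 = 156 − 2 − 1 = 153.
t* = t_{0.025, 153} = 1.97559.
Margin = t* × SE = 1.97559 × 0.145 = 0.28646.
CI: -0.475 ± 0.28646 → (-0.761, -0.189).

(-0.761, -0.189)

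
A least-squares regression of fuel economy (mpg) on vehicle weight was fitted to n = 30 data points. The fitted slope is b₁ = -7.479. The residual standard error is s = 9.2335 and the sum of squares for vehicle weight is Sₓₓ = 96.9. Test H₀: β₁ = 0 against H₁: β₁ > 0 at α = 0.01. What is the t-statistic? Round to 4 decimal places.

t = -7.9733

SE(b₁) = s/√Sₓₓ = 9.2335/√96.9 = 0.938004.
t = -7.479 / 0.938004 = -7.9733.
df = n − 2 = 28.
One-sided p ≈ 1.0000, which is ≥ 0.01, so fail to reject H₀.
The data do not give significant evidence that the true slope on vehicle weight is positive.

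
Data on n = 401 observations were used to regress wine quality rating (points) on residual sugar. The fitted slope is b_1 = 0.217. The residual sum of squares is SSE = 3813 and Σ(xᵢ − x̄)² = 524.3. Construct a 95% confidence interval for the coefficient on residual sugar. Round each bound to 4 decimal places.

MSE = SSE/(n − 2) = 3813/399 = 9.55639.
SE(b_1) = √(MSE/Sₓₓ) = √(9.55639/524.3) = 0.135007.
df = n − 2 = 399.
t* = t_{0.025, 399} = 1.965927.
Margin = t* × SE = 1.965927 × 0.135007 = 0.265414.
CI: 0.217 ± 0.265414 → (-0.0484, 0.4824).
With 95% confidence, each one-unit increase in residual sugar is associated with a change of between -0.0484 and 0.4824 points in wine quality rating.

(-0.0484, 0.4824)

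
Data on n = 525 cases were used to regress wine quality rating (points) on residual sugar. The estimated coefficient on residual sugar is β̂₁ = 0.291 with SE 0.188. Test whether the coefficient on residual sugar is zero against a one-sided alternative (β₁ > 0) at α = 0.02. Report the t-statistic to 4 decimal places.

t = 1.5479

H₀: β₁ = 0 vs H₁: β₁ > 0.
t = (β̂₁ − β₁⁰)/SE = 0.291 / 0.188 = 1.5479.
df = n − 2 = 525 − 2 = 523.
One-sided p ≈ 0.0611, which is ≥ 0.02, so fail to reject H₀.
The data do not give significant evidence that the true slope on residual sugar is positive.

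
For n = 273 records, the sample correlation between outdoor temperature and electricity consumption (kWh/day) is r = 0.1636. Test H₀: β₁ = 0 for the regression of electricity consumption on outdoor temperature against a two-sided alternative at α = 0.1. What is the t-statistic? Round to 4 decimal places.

t = r·√(n − 2)/√(1 − r²) = 0.1636·√271/√0.973235 = 2.7300.
df = n − 2 = 271.
Two-sided p ≈ 0.0067, which is < 0.1, so reject H₀.
There is evidence of a linear association between outdoor temperature and electricity consumption.

t = 2.7300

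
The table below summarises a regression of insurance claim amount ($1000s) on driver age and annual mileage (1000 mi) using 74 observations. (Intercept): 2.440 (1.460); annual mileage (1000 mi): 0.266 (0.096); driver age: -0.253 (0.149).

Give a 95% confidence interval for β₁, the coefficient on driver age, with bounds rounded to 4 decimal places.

(-0.5501, 0.0441)

Read off: b = -0.253, SE = 0.149 for driver age.
df = n − k − 1 = 74 − 2 − 1 = 71.
t* = t_{0.025, 71} = 1.993943.
Margin = t* × SE = 1.993943 × 0.149 = 0.297098.
CI: -0.253 ± 0.297098 → (-0.5501, 0.0441).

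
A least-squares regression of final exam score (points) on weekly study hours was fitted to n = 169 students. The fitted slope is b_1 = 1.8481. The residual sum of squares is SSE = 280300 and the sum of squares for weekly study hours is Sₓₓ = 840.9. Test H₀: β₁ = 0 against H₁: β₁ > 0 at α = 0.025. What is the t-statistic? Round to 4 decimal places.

MSE = SSE/(n − 2) = 280300/167 = 1678.44.
SE(b_1) = √(MSE/Sₓₓ) = √(1678.44/840.9) = 1.4128.
t = 1.8481 / 1.4128 = 1.3081.
df = n − 2 = 167.
One-sided p ≈ 0.0963, which is ≥ 0.025, so fail to reject H₀.
The data do not give significant evidence that the true slope on weekly study hours is positive.

t = 1.3081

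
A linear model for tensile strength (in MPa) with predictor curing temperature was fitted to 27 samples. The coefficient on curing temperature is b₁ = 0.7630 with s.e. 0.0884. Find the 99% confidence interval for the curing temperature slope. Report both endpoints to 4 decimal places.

(0.5166, 1.0094)

df = n − 2 = 27 − 2 = 25.
t* = t_{0.005, 25} = 2.787436.
Margin = t* × SE = 2.787436 × 0.0884 = 0.246409.
CI: 0.7630 ± 0.246409 → (0.5166, 1.0094).
With 99% confidence, each one-unit increase in curing temperature is associated with a change of between 0.5166 and 1.0094 MPa in tensile strength.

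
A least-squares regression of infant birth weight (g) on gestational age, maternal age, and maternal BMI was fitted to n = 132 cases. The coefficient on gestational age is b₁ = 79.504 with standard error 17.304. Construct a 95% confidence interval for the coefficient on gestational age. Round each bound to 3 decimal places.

(45.265, 113.743)

df = n − k − 1 = 132 − 3 − 1 = 128.
t* = t_{0.025, 128} = 1.978671.
Margin = t* × SE = 1.978671 × 17.304 = 34.23892.
CI: 79.504 ± 34.23892 → (45.265, 113.743).
With 95% confidence, each one-unit increase in gestational age is associated with a change of between 45.265 and 113.743 g in infant birth weight, holding the other predictors fixed.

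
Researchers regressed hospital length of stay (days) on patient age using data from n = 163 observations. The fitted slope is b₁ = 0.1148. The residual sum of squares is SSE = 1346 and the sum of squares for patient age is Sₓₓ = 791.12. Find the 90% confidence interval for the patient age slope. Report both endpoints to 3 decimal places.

(-0.055, 0.285)

MSE = SSE/(n − 2) = 1346/161 = 8.36025.
SE(b₁) = √(MSE/Sₓₓ) = √(8.36025/791.12) = 0.102799.
df = n − 2 = 161.
t* = t_{0.05, 161} = 1.654373.
Margin = t* × SE = 1.654373 × 0.102799 = 0.17007.
CI: 0.1148 ± 0.17007 → (-0.055, 0.285).
With 90% confidence, each one-unit increase in patient age is associated with a change of between -0.055 and 0.285 days in hospital length of stay.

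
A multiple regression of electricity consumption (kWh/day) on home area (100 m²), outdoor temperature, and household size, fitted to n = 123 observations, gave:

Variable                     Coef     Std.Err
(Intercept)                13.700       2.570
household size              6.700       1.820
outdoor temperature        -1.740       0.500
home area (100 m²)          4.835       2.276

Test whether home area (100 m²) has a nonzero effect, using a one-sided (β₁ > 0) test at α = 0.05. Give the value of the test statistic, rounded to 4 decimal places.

Read off: b = 4.835, SE = 2.276 for home area (100 m²).
H₀: β₁ = 0 vs H₁: β₁ > 0.
t = 4.835 / 2.276 = 2.1243.
df = n − k − 1 = 123 − 3 − 1 = 119.
One-sided p ≈ 0.0179, which is < 0.05, so reject H₀.
There is evidence that the true slope on home area (100 m²) is positive, holding the other predictors fixed.

t = 2.1243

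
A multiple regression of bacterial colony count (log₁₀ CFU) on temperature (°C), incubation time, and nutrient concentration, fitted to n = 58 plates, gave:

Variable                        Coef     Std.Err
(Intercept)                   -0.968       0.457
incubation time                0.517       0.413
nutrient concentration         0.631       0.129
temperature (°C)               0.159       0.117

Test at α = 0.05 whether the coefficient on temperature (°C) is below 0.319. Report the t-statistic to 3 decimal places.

Read off: b = 0.159, SE = 0.117 for temperature (°C).
H₀: β₁ = 0.319 vs H₁: β₁ < 0.319.
t = (0.159 − 0.319) / 0.117 = -1.368.
df = n − k − 1 = 58 − 3 − 1 = 54.
One-sided p ≈ 0.0886, which is ≥ 0.05, so fail to reject H₀.
The data do not give significant evidence that the true slope on temperature (°C) is below 0.319 log₁₀ CFU per unit, holding the other predictors fixed.

t = -1.368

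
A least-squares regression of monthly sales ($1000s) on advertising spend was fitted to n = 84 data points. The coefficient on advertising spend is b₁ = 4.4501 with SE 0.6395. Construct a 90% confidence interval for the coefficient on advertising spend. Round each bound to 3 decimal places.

(3.386, 5.514)

df = n − 2 = 84 − 2 = 82.
t* = t_{0.05, 82} = 1.663649.
Margin = t* × SE = 1.663649 × 0.6395 = 1.06390.
CI: 4.4501 ± 1.06390 → (3.386, 5.514).
With 90% confidence, each one-unit increase in advertising spend is associated with a change of between 3.386 and 5.514 $1000s in monthly sales.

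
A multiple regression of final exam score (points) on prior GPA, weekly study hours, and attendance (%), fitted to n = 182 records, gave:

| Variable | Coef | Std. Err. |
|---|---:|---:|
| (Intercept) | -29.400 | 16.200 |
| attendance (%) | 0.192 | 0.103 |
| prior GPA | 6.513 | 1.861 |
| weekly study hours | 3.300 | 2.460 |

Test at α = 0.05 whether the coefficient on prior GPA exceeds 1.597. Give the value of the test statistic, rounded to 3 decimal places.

Read off: b = 6.513, SE = 1.861 for prior GPA.
H₀: β₁ = 1.597 vs H₁: β₁ > 1.597.
t = (6.513 − 1.597) / 1.861 = 2.642.
df = n − k − 1 = 182 − 3 − 1 = 178.
One-sided p ≈ 0.0045, which is < 0.05, so reject H₀.
There is evidence that the true slope on prior GPA exceeds 1.597 points per unit, holding the other predictors fixed.

t = 2.642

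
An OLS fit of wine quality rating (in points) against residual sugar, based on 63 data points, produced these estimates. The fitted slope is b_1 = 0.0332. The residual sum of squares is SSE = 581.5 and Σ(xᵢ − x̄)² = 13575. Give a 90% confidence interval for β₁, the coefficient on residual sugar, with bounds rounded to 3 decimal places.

(-0.011, 0.077)

MSE = SSE/(n − 2) = 581.5/61 = 9.53279.
SE(b_1) = √(MSE/Sₓₓ) = √(9.53279/13575) = 0.0264996.
df = n − 2 = 61.
t* = t_{0.05, 61} = 1.670219.
Margin = t* × SE = 1.670219 × 0.0264996 = 0.04426.
CI: 0.0332 ± 0.04426 → (-0.011, 0.077).
With 90% confidence, each one-unit increase in residual sugar is associated with a change of between -0.011 and 0.077 points in wine quality rating.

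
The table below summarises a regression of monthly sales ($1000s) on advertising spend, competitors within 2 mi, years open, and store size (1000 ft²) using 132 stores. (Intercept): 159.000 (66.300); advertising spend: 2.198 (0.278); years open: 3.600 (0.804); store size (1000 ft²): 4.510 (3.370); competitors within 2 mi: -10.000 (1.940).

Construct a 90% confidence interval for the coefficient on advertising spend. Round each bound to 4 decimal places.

(1.7374, 2.6586)

Read off: b = 2.198, SE = 0.278 for advertising spend.
df = n − k − 1 = 132 − 4 − 1 = 127.
t* = t_{0.05, 127} = 1.65694.
Margin = t* × SE = 1.65694 × 0.278 = 0.460629.
CI: 2.198 ± 0.460629 → (1.7374, 2.6586).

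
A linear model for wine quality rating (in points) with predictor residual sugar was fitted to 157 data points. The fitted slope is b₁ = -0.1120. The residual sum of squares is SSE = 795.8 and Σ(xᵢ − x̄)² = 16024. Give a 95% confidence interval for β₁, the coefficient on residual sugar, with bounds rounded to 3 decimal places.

MSE = SSE/(n − 2) = 795.8/155 = 5.13419.
SE(b₁) = √(MSE/Sₓₓ) = √(5.13419/16024) = 0.0178999.
df = n − 2 = 155.
t* = t_{0.025, 155} = 1.975387.
Margin = t* × SE = 1.975387 × 0.0178999 = 0.03536.
CI: -0.1120 ± 0.03536 → (-0.147, -0.077).
With 95% confidence, each one-unit increase in residual sugar is associated with a change of between -0.147 and -0.077 points in wine quality rating.

(-0.147, -0.077)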